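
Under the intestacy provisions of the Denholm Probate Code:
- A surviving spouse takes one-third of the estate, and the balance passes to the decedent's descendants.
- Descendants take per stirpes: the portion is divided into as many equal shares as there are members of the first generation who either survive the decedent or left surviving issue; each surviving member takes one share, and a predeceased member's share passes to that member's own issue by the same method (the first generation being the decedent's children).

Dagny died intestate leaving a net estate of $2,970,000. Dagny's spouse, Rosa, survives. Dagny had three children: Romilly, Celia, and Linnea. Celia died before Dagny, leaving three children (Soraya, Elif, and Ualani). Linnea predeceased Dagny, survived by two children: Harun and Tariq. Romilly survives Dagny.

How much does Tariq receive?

Tariq receives $330,000.

Rosa takes one-third of $2,970,000 = $990,000. The remaining $1,980,000 passes to the descendants.
The descendants' portion ($1,980,000) is divided into 3 shares of $660,000: Romilly takes $660,000; Celia's $660,000 share passes to Celia's issue; Linnea's $660,000 share passes to Linnea's issue.
Celia's share ($660,000) is divided into 3 shares of $220,000: Soraya, Elif, and Ualani each take $220,000.
Linnea's share ($660,000) is divided into 2 shares of $330,000: Harun and Tariq each take $330,000.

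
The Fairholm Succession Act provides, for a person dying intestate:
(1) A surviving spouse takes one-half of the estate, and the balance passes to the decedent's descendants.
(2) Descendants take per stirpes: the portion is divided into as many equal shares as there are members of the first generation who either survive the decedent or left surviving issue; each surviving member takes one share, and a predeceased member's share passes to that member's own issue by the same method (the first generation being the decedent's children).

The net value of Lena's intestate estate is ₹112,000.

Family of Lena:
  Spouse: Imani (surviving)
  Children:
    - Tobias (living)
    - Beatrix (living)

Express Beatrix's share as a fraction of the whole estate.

Beatrix receives 1/4 of the estate.

Imani takes one-half of ₹112,000 = ₹56,000. The remaining ₹56,000 passes to the descendants.
The descendants' portion (₹56,000) is divided into 2 shares of ₹28,000: Tobias and Beatrix each take ₹28,000.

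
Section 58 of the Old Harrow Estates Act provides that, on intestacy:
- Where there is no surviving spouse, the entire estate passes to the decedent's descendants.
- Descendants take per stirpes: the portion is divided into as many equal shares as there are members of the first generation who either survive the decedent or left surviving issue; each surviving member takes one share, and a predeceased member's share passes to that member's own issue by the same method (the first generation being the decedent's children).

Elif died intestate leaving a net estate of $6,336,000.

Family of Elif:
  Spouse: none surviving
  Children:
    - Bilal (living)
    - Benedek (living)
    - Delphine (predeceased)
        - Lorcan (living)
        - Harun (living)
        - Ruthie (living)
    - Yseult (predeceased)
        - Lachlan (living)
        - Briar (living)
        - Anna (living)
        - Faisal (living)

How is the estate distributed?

The entire $6,336,000 passes to the descendants.
That amount ($6,336,000) is divided into 4 shares of $1,584,000: Bilal and Benedek each take $1,584,000; Delphine's $1,584,000 share passes to Delphine's issue; Yseult's $1,584,000 share passes to Yseult's issue.
Delphine's share ($1,584,000) is divided into 3 shares of $528,000: Lorcan, Harun, and Ruthie each take $528,000.
Yseult's share ($1,584,000) is divided into 4 shares of $396,000: Lachlan, Briar, Anna, and Faisal each take $396,000.

Bilal: $1,584,000; Benedek: $1,584,000; Lorcan: $528,000; Harun: $528,000; Ruthie: $528,000; Lachlan: $396,000; Briar: $396,000; Anna: $396,000; Faisal: $396,000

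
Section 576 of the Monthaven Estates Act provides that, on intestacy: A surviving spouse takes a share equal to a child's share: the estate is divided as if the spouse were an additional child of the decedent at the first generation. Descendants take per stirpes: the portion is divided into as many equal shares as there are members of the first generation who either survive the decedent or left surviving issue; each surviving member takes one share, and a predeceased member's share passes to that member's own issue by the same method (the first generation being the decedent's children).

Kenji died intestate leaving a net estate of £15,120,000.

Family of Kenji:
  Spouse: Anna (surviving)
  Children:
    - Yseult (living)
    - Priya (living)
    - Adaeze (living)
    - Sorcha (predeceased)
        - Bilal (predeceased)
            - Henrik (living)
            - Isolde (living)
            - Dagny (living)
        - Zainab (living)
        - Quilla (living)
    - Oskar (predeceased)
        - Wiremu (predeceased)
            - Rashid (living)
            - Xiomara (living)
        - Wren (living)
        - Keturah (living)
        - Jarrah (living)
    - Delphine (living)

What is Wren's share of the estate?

The spouse counts as an additional share at the children's level, so there are 7 primary shares of £2,160,000. Anna takes one such share (£2,160,000).
The children's combined portion (£12,960,000) is divided into 6 shares of £2,160,000: Yseult, Priya, Adaeze, and Delphine each take £2,160,000; Sorcha's £2,160,000 share passes to Sorcha's issue; Oskar's £2,160,000 share passes to Oskar's issue.
Sorcha's share (£2,160,000) is divided into 3 shares of £720,000: Zainab and Quilla each take £720,000; Bilal's £720,000 share passes to Bilal's issue.
Bilal's share (£720,000) is divided into 3 shares of £240,000: Henrik, Isolde, and Dagny each take £240,000.
Oskar's share (£2,160,000) is divided into 4 shares of £540,000: Wren, Keturah, and Jarrah each take £540,000; Wiremu's £540,000 share passes to Wiremu's issue.
Wiremu's share (£540,000) is divided into 2 shares of £270,000: Rashid and Xiomara each take £270,000.

Wren receives £540,000.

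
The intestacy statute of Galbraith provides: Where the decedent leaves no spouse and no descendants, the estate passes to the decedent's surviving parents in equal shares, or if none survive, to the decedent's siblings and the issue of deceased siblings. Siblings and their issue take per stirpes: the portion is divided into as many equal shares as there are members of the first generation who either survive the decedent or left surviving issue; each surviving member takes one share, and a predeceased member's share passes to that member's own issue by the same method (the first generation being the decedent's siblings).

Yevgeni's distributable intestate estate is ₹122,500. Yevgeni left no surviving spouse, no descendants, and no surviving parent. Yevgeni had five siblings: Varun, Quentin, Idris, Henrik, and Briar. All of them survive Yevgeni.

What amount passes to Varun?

Varun receives ₹24,500.

The entire ₹122,500 passes to the siblings and their issue.
That amount (₹122,500) is divided into 5 shares of ₹24,500: Varun, Quentin, Idris, Henrik, and Briar each take ₹24,500.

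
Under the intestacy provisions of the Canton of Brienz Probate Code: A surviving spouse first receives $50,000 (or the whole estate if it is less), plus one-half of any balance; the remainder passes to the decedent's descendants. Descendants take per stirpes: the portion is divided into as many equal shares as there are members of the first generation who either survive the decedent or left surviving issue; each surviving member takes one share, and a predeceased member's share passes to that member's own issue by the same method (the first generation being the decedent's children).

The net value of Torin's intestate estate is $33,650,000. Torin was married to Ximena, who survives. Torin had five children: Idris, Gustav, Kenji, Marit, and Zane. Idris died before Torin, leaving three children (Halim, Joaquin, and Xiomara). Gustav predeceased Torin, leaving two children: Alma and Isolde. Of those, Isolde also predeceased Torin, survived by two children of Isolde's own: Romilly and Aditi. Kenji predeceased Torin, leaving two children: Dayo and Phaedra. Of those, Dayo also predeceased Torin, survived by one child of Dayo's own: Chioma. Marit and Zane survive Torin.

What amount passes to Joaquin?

Joaquin receives $1,120,000.

Ximena first takes $50,000, leaving a balance of $33,600,000. Ximena then takes one-half of the balance ($16,800,000), for a total of $16,850,000. The remaining $16,800,000 passes to the descendants.
The descendants' portion ($16,800,000) is divided into 5 shares of $3,360,000: Marit and Zane each take $3,360,000; Idris's $3,360,000 share passes to Idris's issue; Gustav's $3,360,000 share passes to Gustav's issue; Kenji's $3,360,000 share passes to Kenji's issue.
Idris's share ($3,360,000) is divided into 3 shares of $1,120,000: Halim, Joaquin, and Xiomara each take $1,120,000.
Gustav's share ($3,360,000) is divided into 2 shares of $1,680,000: Alma takes $1,680,000; Isolde's $1,680,000 share passes to Isolde's issue.
Isolde's share ($1,680,000) is divided into 2 shares of $840,000: Romilly and Aditi each take $840,000.
Kenji's share ($3,360,000) is divided into 2 shares of $1,680,000: Phaedra takes $1,680,000; Dayo's $1,680,000 share passes to Dayo's issue.
Dayo's share ($1,680,000) passes entirely to Chioma.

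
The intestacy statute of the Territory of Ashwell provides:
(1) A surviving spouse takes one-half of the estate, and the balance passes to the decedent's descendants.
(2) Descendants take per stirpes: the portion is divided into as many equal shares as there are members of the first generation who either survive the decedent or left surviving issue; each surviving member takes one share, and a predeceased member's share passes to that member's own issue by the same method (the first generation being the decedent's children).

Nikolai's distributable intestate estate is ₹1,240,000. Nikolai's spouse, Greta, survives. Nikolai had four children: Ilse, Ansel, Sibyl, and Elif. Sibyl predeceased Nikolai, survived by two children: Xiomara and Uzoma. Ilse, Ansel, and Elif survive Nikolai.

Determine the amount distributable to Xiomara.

Greta takes one-half of ₹1,240,000 = ₹620,000. The remaining ₹620,000 passes to the descendants.
The descendants' portion (₹620,000) is divided into 4 shares of ₹155,000: Ilse, Ansel, and Elif each take ₹155,000; Sibyl's ₹155,000 share passes to Sibyl's issue.
Sibyl's share (₹155,000) is divided into 2 shares of ₹77,500: Xiomara and Uzoma each take ₹77,500.

Xiomara receives ₹77,500.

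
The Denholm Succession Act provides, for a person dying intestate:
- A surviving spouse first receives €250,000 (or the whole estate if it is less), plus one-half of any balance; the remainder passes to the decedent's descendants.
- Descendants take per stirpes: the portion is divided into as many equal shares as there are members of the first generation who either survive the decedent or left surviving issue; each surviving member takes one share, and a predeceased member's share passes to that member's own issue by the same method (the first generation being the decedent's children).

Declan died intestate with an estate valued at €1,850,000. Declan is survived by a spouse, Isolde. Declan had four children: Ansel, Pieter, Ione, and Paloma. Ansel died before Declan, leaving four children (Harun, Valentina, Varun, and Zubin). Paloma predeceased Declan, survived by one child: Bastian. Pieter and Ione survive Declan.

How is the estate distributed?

Isolde: €1,050,000; Harun: €50,000; Valentina: €50,000; Varun: €50,000; Zubin: €50,000; Pieter: €200,000; Ione: €200,000; Bastian: €200,000

Isolde first takes €250,000, leaving a balance of €1,600,000. Isolde then takes one-half of the balance (€800,000), for a total of €1,050,000. The remaining €800,000 passes to the descendants.
The descendants' portion (€800,000) is divided into 4 shares of €200,000: Pieter and Ione each take €200,000; Ansel's €200,000 share passes to Ansel's issue; Paloma's €200,000 share passes to Paloma's issue.
Ansel's share (€200,000) is divided into 4 shares of €50,000: Harun, Valentina, Varun, and Zubin each take €50,000.
Paloma's share (€200,000) passes entirely to Bastian.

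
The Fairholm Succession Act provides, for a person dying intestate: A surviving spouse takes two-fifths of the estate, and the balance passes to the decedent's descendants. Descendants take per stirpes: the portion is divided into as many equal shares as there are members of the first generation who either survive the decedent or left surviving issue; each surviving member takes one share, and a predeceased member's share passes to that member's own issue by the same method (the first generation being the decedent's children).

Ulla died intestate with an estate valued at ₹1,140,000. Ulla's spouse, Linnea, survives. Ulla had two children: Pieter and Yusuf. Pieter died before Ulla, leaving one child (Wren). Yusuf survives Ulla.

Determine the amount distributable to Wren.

Linnea takes two-fifths of ₹1,140,000 = ₹456,000. The remaining ₹684,000 passes to the descendants.
The descendants' portion (₹684,000) is divided into 2 shares of ₹342,000: Yusuf takes ₹342,000; Pieter's ₹342,000 share passes to Pieter's issue.
Pieter's share (₹342,000) passes entirely to Wren.

Wren receives ₹342,000.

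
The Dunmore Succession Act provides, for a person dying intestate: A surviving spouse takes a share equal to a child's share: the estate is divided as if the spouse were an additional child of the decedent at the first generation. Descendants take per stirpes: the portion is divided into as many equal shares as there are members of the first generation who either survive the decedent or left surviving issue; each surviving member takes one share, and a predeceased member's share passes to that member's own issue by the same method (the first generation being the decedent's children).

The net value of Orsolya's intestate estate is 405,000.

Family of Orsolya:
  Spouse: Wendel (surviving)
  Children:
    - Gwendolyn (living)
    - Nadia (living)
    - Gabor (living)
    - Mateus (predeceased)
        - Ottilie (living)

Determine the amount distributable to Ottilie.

Ottilie receives 81,000.

The spouse counts as an additional share at the children's level, so there are 5 primary shares of 81,000. Wendel takes one such share (81,000).
The children's combined portion (324,000) is divided into 4 shares of 81,000: Gwendolyn, Nadia, and Gabor each take 81,000; Mateus's 81,000 share passes to Mateus's issue.
Mateus's share (81,000) passes entirely to Ottilie.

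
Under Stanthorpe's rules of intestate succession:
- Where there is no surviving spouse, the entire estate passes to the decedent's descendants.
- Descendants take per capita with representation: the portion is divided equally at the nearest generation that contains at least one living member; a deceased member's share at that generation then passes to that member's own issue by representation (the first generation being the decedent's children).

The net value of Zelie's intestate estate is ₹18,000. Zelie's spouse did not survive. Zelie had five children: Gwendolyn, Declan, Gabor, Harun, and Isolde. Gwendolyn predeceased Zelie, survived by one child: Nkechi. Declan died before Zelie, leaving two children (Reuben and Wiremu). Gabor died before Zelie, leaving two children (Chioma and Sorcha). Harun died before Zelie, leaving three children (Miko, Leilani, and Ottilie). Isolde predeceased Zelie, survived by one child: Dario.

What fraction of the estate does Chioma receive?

Chioma receives 1/9 of the estate.

The entire ₹18,000 passes to the descendants.
No child survives, so the initial division is made at the grandchildren's generation.
That amount (₹18,000) is divided into 9 shares of ₹2,000: Nkechi, Reuben, Wiremu, Chioma, Sorcha, Miko, Leilani, Ottilie, and Dario each take ₹2,000.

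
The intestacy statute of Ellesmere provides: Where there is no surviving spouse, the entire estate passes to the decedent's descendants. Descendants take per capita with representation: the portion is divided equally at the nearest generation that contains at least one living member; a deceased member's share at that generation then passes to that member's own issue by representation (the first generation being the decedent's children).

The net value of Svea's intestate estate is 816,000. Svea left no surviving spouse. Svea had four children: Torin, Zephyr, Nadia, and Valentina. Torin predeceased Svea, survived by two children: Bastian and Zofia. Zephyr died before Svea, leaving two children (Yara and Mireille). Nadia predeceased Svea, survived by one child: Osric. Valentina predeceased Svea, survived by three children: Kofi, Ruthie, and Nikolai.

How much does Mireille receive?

The entire 816,000 passes to the descendants.
No child survives, so the initial division is made at the grandchildren's generation.
That amount (816,000) is divided into 8 shares of 102,000: Bastian, Zofia, Yara, Mireille, Osric, Kofi, Ruthie, and Nikolai each take 102,000.

Mireille receives 102,000.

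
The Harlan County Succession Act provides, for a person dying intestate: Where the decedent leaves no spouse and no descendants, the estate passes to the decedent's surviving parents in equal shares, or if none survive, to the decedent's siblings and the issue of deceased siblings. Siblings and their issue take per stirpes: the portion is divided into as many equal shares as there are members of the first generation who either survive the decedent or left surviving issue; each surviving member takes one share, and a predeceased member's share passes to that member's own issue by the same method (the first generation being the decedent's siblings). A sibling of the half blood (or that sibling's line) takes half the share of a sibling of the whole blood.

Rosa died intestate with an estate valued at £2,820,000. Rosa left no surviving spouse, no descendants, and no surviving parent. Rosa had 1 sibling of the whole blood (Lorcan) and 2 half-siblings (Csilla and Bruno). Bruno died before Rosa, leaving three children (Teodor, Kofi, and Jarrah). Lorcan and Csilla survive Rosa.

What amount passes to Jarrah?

The entire £2,820,000 passes to the siblings and their issue.
Counting each half-blood sibling's line as half a unit, there are 2 units in £2,820,000, so one unit is £1,410,000. Whole-blood lines (Lorcan) take £1,410,000 each; half-blood lines (Csilla and Bruno) take £705,000 each.
Bruno's share (£705,000) is divided into 3 shares of £235,000: Teodor, Kofi, and Jarrah each take £235,000.

Jarrah receives £235,000.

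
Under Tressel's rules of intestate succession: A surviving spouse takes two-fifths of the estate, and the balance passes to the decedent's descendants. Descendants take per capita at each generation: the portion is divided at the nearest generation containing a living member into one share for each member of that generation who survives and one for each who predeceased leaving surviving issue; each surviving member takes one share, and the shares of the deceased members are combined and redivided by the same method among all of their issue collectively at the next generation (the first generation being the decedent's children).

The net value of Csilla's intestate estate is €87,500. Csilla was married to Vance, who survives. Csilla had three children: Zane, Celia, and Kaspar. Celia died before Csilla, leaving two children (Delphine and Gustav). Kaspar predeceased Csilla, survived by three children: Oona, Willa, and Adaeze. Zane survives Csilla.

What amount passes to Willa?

Willa receives €7,000.

Vance takes two-fifths of €87,500 = €35,000. The remaining €52,500 passes to the descendants.
The descendants' portion (€52,500) is divided at the children's generation into 3 shares of €17,500. Zane takes €17,500. The 2 shares of the deceased (Celia and Kaspar) are combined into a pool of €35,000.
That pool (€35,000) is divided at the grandchildren's generation equally among Delphine, Gustav, Oona, Willa, and Adaeze: €7,000 each.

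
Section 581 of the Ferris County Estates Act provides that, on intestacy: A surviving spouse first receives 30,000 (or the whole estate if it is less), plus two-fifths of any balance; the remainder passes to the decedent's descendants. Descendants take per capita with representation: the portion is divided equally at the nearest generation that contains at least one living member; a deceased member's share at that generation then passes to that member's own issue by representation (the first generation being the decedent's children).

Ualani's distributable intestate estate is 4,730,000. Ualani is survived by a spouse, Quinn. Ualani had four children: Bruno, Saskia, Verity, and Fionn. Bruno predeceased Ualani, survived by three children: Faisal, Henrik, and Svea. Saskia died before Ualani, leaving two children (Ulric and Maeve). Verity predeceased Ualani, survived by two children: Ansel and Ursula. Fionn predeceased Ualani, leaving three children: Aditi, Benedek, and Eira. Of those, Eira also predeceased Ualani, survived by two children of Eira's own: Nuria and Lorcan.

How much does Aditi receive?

Aditi receives 282,000.

Quinn first takes 30,000, leaving a balance of 4,700,000. Quinn then takes two-fifths of the balance (1,880,000), for a total of 1,910,000. The remaining 2,820,000 passes to the descendants.
No child survives, so the initial division is made at the grandchildren's generation.
The descendants' portion (2,820,000) is divided into 10 shares of 282,000: Faisal, Henrik, Svea, Ulric, Maeve, Ansel, Ursula, Aditi, and Benedek each take 282,000; Eira's 282,000 share passes to Eira's issue.
Eira's share (282,000) is divided into 2 shares of 141,000: Nuria and Lorcan each take 141,000.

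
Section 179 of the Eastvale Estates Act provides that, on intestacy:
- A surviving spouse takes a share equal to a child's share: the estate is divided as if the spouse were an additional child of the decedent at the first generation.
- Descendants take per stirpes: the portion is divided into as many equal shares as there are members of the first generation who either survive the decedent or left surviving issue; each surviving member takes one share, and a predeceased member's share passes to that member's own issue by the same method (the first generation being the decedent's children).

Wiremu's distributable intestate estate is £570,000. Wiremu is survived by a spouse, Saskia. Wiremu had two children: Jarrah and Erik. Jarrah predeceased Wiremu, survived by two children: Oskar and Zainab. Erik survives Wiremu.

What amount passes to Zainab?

Zainab receives £95,000.

The spouse counts as an additional share at the children's level, so there are 3 primary shares of £190,000. Saskia takes one such share (£190,000).
The children's combined portion (£380,000) is divided into 2 shares of £190,000: Erik takes £190,000; Jarrah's £190,000 share passes to Jarrah's issue.
Jarrah's share (£190,000) is divided into 2 shares of £95,000: Oskar and Zainab each take £95,000.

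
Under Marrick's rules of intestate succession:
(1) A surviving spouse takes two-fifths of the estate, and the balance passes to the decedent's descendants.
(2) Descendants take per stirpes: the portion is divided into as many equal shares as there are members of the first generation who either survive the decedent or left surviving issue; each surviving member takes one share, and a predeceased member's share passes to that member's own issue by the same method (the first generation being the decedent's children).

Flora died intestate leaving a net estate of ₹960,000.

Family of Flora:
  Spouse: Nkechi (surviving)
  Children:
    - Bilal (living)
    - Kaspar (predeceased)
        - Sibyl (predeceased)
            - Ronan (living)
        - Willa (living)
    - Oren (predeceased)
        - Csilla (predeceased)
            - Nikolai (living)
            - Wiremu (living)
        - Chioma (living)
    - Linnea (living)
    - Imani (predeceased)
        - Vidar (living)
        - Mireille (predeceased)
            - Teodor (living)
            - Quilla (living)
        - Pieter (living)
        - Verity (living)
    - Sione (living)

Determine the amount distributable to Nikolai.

Nkechi takes two-fifths of ₹960,000 = ₹384,000. The remaining ₹576,000 passes to the descendants.
The descendants' portion (₹576,000) is divided into 6 shares of ₹96,000: Bilal, Linnea, and Sione each take ₹96,000; Kaspar's ₹96,000 share passes to Kaspar's issue; Oren's ₹96,000 share passes to Oren's issue; Imani's ₹96,000 share passes to Imani's issue.
Kaspar's share (₹96,000) is divided into 2 shares of ₹48,000: Willa takes ₹48,000; Sibyl's ₹48,000 share passes to Sibyl's issue.
Sibyl's share (₹48,000) passes entirely to Ronan.
Oren's share (₹96,000) is divided into 2 shares of ₹48,000: Chioma takes ₹48,000; Csilla's ₹48,000 share passes to Csilla's issue.
Csilla's share (₹48,000) is divided into 2 shares of ₹24,000: Nikolai and Wiremu each take ₹24,000.
Imani's share (₹96,000) is divided into 4 shares of ₹24,000: Vidar, Pieter, and Verity each take ₹24,000; Mireille's ₹24,000 share passes to Mireille's issue.
Mireille's share (₹24,000) is divided into 2 shares of ₹12,000: Teodor and Quilla each take ₹12,000.

Nikolai receives ₹24,000.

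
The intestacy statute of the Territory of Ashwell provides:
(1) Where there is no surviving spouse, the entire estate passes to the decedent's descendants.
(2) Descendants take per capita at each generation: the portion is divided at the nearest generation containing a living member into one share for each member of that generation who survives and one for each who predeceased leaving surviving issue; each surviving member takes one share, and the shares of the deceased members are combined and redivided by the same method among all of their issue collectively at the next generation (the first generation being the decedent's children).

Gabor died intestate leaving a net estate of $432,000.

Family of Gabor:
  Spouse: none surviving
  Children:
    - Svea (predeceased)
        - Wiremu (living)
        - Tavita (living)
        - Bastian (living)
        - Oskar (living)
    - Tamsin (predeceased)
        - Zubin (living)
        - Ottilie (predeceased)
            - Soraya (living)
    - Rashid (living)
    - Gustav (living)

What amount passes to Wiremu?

Wiremu receives $36,000.

The entire $432,000 passes to the descendants.
That amount ($432,000) is divided at the children's generation into 4 shares of $108,000. Rashid and Gustav each take $108,000. The 2 shares of the deceased (Svea and Tamsin) are combined into a pool of $216,000.
That pool ($216,000) is divided at the grandchildren's generation into 6 shares of $36,000. Wiremu, Tavita, Bastian, Oskar, and Zubin each take $36,000. The remaining share for the deceased Ottilie ($36,000) is carried to the next generation.
That pool ($36,000) passes entirely to Soraya, the sole taker at the great-grandchildren's generation.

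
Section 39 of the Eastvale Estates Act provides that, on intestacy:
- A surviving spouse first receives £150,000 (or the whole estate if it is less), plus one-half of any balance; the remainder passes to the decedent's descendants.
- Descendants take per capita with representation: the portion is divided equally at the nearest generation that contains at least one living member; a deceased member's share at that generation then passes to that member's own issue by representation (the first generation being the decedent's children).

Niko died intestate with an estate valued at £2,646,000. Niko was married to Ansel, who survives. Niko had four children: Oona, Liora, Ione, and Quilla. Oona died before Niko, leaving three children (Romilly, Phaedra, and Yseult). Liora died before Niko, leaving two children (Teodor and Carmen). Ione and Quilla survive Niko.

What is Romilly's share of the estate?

Romilly receives £104,000.

Ansel first takes £150,000, leaving a balance of £2,496,000. Ansel then takes one-half of the balance (£1,248,000), for a total of £1,398,000. The remaining £1,248,000 passes to the descendants.
The descendants' portion (£1,248,000) is divided into 4 shares of £312,000: Ione and Quilla each take £312,000; Oona's £312,000 share passes to Oona's issue; Liora's £312,000 share passes to Liora's issue.
Oona's share (£312,000) is divided into 3 shares of £104,000: Romilly, Phaedra, and Yseult each take £104,000.
Liora's share (£312,000) is divided into 2 shares of £156,000: Teodor and Carmen each take £156,000.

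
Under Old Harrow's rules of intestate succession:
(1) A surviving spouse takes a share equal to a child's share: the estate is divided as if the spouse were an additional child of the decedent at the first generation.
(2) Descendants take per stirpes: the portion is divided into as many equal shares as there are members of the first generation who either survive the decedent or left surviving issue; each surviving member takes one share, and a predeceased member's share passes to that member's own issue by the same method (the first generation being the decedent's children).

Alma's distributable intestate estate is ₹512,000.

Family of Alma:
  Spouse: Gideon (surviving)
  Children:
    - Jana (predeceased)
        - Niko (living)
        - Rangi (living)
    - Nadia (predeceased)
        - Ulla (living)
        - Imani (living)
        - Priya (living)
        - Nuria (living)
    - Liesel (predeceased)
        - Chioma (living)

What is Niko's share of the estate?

Niko receives ₹64,000.

The spouse counts as an additional share at the children's level, so there are 4 primary shares of ₹128,000. Gideon takes one such share (₹128,000).
The children's combined portion (₹384,000) is divided into 3 shares of ₹128,000: Jana's ₹128,000 share passes to Jana's issue; Nadia's ₹128,000 share passes to Nadia's issue; Liesel's ₹128,000 share passes to Liesel's issue.
Jana's share (₹128,000) is divided into 2 shares of ₹64,000: Niko and Rangi each take ₹64,000.
Nadia's share (₹128,000) is divided into 4 shares of ₹32,000: Ulla, Imani, Priya, and Nuria each take ₹32,000.
Liesel's share (₹128,000) passes entirely to Chioma.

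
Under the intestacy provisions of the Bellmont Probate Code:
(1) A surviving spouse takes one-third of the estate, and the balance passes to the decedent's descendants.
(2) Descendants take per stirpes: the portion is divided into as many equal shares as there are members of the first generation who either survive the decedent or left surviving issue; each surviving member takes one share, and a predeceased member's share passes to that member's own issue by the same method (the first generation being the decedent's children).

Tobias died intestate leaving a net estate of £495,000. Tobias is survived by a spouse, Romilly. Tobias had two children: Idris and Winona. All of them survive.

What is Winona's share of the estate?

Winona receives £165,000.

Romilly takes one-third of £495,000 = £165,000. The remaining £330,000 passes to the descendants.
The descendants' portion (£330,000) is divided into 2 shares of £165,000: Idris and Winona each take £165,000.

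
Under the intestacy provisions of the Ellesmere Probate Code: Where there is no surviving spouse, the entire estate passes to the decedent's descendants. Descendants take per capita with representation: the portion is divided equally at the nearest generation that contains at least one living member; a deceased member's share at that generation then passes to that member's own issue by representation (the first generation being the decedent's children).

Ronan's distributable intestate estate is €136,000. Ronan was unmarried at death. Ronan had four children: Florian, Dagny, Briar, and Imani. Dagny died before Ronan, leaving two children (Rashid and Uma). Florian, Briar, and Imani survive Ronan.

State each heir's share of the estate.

Florian: €34,000; Rashid: €17,000; Uma: €17,000; Briar: €34,000; Imani: €34,000

The entire €136,000 passes to the descendants.
That amount (€136,000) is divided into 4 shares of €34,000: Florian, Briar, and Imani each take €34,000; Dagny's €34,000 share passes to Dagny's issue.
Dagny's share (€34,000) is divided into 2 shares of €17,000: Rashid and Uma each take €17,000.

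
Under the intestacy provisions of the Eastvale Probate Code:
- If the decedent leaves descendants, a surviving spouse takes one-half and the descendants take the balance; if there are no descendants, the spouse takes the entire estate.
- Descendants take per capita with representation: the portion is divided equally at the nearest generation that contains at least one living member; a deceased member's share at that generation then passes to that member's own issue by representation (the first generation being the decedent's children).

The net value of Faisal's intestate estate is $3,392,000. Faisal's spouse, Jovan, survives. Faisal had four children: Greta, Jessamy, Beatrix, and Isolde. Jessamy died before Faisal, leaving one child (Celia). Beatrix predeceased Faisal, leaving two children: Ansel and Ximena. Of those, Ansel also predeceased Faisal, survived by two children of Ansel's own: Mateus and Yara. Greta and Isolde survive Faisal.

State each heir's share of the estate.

Jovan: $1,696,000; Greta: $424,000; Celia: $424,000; Mateus: $106,000; Yara: $106,000; Ximena: $212,000; Isolde: $424,000

Jovan takes one-half of $3,392,000 = $1,696,000. The remaining $1,696,000 passes to the descendants.
The descendants' portion ($1,696,000) is divided into 4 shares of $424,000: Greta and Isolde each take $424,000; Jessamy's $424,000 share passes to Jessamy's issue; Beatrix's $424,000 share passes to Beatrix's issue.
Jessamy's share ($424,000) passes entirely to Celia.
Beatrix's share ($424,000) is divided into 2 shares of $212,000: Ximena takes $212,000; Ansel's $212,000 share passes to Ansel's issue.
Ansel's share ($212,000) is divided into 2 shares of $106,000: Mateus and Yara each take $106,000.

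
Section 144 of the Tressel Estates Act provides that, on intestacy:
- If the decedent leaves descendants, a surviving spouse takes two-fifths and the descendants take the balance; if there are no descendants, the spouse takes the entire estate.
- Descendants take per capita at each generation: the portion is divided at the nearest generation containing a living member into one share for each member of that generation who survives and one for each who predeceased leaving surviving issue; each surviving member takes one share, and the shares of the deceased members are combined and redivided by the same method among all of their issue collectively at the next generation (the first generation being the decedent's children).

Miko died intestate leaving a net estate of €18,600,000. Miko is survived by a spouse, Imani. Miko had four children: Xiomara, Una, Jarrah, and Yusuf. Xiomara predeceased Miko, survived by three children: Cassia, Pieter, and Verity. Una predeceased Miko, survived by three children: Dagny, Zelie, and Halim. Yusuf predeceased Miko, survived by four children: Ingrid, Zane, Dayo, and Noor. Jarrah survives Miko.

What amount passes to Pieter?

Imani takes two-fifths of €18,600,000 = €7,440,000. The remaining €11,160,000 passes to the descendants.
The descendants' portion (€11,160,000) is divided at the children's generation into 4 shares of €2,790,000. Jarrah takes €2,790,000. The 3 shares of the deceased (Xiomara, Una, and Yusuf) are combined into a pool of €8,370,000.
That pool (€8,370,000) is divided at the grandchildren's generation equally among Cassia, Pieter, Verity, Dagny, Zelie, Halim, Ingrid, Zane, Dayo, and Noor: €837,000 each.

Pieter receives €837,000.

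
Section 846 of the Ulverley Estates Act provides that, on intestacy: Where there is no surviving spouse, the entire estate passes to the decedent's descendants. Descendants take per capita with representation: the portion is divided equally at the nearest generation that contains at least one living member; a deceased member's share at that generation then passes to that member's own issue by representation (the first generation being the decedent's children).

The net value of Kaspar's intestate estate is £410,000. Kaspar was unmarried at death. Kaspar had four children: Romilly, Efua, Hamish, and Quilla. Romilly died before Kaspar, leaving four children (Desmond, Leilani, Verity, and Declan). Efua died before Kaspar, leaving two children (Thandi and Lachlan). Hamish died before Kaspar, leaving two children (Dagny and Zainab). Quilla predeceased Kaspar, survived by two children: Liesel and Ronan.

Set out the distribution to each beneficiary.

The entire £410,000 passes to the descendants.
No child survives, so the initial division is made at the grandchildren's generation.
That amount (£410,000) is divided into 10 shares of £41,000: Desmond, Leilani, Verity, Declan, Thandi, Lachlan, Dagny, Zainab, Liesel, and Ronan each take £41,000.

Desmond: £41,000; Leilani: £41,000; Verity: £41,000; Declan: £41,000; Thandi: £41,000; Lachlan: £41,000; Dagny: £41,000; Zainab: £41,000; Liesel: £41,000; Ronan: £41,000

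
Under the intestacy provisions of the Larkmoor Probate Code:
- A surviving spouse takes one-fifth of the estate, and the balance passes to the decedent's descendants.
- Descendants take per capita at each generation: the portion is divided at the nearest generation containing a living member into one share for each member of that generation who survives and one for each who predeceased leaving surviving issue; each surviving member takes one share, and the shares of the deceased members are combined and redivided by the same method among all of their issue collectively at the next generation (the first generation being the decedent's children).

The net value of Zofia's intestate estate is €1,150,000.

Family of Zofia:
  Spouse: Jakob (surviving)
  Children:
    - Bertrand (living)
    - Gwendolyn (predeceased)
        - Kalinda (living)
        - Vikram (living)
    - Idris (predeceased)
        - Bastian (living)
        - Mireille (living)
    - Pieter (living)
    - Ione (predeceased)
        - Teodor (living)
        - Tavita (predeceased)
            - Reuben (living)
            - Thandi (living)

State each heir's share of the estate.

Jakob: €230,000; Bertrand: €184,000; Kalinda: €92,000; Vikram: €92,000; Bastian: €92,000; Mireille: €92,000; Pieter: €184,000; Teodor: €92,000; Reuben: €46,000; Thandi: €46,000

Jakob takes one-fifth of €1,150,000 = €230,000. The remaining €920,000 passes to the descendants.
The descendants' portion (€920,000) is divided at the children's generation into 5 shares of €184,000. Bertrand and Pieter each take €184,000. The 3 shares of the deceased (Gwendolyn, Idris, and Ione) are combined into a pool of €552,000.
That pool (€552,000) is divided at the grandchildren's generation into 6 shares of €92,000. Kalinda, Vikram, Bastian, Mireille, and Teodor each take €92,000. The remaining share for the deceased Tavita (€92,000) is carried to the next generation.
That pool (€92,000) is divided at the great-grandchildren's generation equally among Reuben and Thandi: €46,000 each.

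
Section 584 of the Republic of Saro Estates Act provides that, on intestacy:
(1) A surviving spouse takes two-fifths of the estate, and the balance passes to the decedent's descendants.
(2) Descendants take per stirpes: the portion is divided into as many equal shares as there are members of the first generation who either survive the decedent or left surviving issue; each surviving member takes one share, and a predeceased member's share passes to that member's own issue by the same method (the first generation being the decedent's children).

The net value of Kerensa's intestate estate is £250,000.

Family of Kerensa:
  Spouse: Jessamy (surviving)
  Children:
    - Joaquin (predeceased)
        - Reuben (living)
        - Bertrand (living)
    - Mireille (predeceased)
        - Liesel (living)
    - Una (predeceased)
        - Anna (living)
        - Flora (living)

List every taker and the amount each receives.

Jessamy takes two-fifths of £250,000 = £100,000. The remaining £150,000 passes to the descendants.
The descendants' portion (£150,000) is divided into 3 shares of £50,000: Joaquin's £50,000 share passes to Joaquin's issue; Mireille's £50,000 share passes to Mireille's issue; Una's £50,000 share passes to Una's issue.
Joaquin's share (£50,000) is divided into 2 shares of £25,000: Reuben and Bertrand each take £25,000.
Mireille's share (£50,000) passes entirely to Liesel.
Una's share (£50,000) is divided into 2 shares of £25,000: Anna and Flora each take £25,000.

Jessamy: £100,000; Reuben: £25,000; Bertrand: £25,000; Liesel: £50,000; Anna: £25,000; Flora: £25,000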